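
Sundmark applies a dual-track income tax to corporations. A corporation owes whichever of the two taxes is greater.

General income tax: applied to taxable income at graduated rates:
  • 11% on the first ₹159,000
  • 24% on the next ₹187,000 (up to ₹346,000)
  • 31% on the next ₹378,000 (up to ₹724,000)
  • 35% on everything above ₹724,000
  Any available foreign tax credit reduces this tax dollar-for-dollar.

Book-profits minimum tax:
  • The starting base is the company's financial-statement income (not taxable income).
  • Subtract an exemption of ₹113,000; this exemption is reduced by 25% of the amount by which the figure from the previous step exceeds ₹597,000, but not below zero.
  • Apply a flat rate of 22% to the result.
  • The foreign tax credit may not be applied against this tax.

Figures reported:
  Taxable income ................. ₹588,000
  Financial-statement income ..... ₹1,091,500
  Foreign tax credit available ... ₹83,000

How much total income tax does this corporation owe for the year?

₹240,130

General income tax:
  ₹159,000 × 11% = ₹17,490
  ₹187,000 × 24% = ₹44,880
  ₹242,000 × 31% = ₹75,020
  → ₹137,390
  Less foreign tax credit ₹83,000 → ₹54,390

Book-profits minimum tax:
  Base (financial-statement income): ₹1,091,500
  Exemption: 25% × (₹1,091,500 − ₹597,000) = ₹123,625 ≥ ₹113,000, so the exemption is fully phased out
  Base: ₹1,091,500 − ₹0 = ₹1,091,500
  ₹1,091,500 × 22% = ₹240,130

₹240,130 > ₹54,390, so the book-profits minimum tax is the binding amount.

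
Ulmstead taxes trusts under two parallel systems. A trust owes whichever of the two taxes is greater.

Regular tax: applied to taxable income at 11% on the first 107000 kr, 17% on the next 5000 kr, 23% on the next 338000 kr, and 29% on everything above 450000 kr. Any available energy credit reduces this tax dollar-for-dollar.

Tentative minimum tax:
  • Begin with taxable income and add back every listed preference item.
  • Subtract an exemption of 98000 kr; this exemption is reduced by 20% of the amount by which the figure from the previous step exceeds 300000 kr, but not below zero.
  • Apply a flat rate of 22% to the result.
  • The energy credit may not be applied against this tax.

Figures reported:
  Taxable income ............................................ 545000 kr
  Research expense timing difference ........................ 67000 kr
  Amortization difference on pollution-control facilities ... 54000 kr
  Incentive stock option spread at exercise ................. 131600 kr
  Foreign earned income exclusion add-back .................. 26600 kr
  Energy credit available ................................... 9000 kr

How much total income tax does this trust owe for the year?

181324 kr

Regular tax:
  107000 kr × 11% = 11770 kr
  5000 kr × 17% = 850 kr
  338000 kr × 23% = 77740 kr
  95000 kr × 29% = 27550 kr
  → 117910 kr
  Less energy credit 9000 kr → 108910 kr

Tentative minimum tax:
  Adjusted income: 545000 kr + 67000 kr + 54000 kr + 131600 kr + 26600 kr = 824200 kr
  Exemption: 20% × (824200 kr − 300000 kr) = 104840 kr ≥ 98000 kr, so the exemption is fully phased out
  Base: 824200 kr − 0 kr = 824200 kr
  824200 kr × 22% = 181324 kr

181324 kr > 108910 kr, so the tentative minimum tax is the binding amount.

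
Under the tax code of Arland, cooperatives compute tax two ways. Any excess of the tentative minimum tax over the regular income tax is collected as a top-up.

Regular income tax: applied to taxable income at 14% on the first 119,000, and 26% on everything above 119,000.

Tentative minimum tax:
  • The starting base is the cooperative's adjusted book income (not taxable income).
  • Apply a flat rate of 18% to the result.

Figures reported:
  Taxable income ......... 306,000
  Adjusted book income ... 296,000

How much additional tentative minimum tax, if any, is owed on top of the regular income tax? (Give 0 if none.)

Regular income tax:
  119,000 × 14% = 16,660
  187,000 × 26% = 48,620
  → 65,280

Tentative minimum tax:
  Base (adjusted book income): 296,000
  296,000 × 18% = 53,280

53,280 ≤ 65,280, so no add-on is due.

0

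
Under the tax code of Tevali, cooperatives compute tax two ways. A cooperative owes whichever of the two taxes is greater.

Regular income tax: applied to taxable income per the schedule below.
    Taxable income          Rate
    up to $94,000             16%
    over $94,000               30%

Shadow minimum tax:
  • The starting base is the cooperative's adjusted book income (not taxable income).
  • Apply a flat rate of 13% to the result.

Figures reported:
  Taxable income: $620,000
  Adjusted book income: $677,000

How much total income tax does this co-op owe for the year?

Regular income tax:
  $94,000 × 16% = $15,040
  $526,000 × 30% = $157,800
  → $172,840

Shadow minimum tax:
  Base (adjusted book income): $677,000
  $677,000 × 13% = $88,010

$172,840 > $88,010, so the regular income tax governs.

$172,840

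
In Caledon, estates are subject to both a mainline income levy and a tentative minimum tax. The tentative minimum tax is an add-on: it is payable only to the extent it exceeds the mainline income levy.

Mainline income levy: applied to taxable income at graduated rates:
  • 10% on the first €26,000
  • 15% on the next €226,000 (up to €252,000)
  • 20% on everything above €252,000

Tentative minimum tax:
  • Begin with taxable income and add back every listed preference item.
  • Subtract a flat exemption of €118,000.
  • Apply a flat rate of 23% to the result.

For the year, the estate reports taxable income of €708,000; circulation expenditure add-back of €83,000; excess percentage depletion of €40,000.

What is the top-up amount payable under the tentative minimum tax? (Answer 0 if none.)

Mainline income levy:
  €26,000 × 10% = €2,600
  €226,000 × 15% = €33,900
  €456,000 × 20% = €91,200
  → €127,700

Tentative minimum tax:
  Adjusted income: €708,000 + €83,000 + €40,000 = €831,000
  Less exemption €118,000 → base €713,000
  €713,000 × 23% = €163,990

Excess of tentative minimum tax over mainline income levy: €163,990 − €127,700 = €36,290.

€36,290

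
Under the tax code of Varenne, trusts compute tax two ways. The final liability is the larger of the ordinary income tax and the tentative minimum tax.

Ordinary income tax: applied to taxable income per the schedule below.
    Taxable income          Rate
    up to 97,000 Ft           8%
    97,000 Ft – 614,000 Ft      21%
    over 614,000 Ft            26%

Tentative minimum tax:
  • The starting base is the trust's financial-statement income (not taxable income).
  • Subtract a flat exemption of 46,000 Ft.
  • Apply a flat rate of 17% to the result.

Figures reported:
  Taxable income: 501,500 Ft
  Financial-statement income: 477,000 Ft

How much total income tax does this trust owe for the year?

92,705 Ft

Ordinary income tax:
  97,000 Ft × 8% = 7,760 Ft
  404,500 Ft × 21% = 84,945 Ft
  → 92,705 Ft

Tentative minimum tax:
  Base (financial-statement income): 477,000 Ft
  Less exemption 46,000 Ft → base 431,000 Ft
  431,000 Ft × 17% = 73,270 Ft

92,705 Ft > 73,270 Ft, so the ordinary income tax governs.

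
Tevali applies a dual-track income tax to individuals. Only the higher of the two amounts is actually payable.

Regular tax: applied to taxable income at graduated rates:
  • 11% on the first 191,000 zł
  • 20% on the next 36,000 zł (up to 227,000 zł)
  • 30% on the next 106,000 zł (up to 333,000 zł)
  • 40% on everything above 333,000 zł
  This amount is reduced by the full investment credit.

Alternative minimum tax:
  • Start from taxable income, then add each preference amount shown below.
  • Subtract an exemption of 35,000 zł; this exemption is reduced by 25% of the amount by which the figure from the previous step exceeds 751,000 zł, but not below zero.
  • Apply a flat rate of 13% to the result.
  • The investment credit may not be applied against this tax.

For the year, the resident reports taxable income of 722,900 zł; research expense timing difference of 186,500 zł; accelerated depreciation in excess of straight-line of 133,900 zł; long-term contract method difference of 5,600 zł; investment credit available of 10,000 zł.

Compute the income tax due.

205,970 zł

Regular tax:
  191,000 zł × 11% = 21,010 zł
  36,000 zł × 20% = 7,200 zł
  106,000 zł × 30% = 31,800 zł
  389,900 zł × 40% = 155,960 zł
  → 215,970 zł
  Less investment credit 10,000 zł → 205,970 zł

Alternative minimum tax:
  Adjusted income: 722,900 zł + 186,500 zł + 133,900 zł + 5,600 zł = 1,048,900 zł
  Exemption: 25% × (1,048,900 zł − 751,000 zł) = 74,475 zł ≥ 35,000 zł, so the exemption is fully phased out
  Base: 1,048,900 zł − 0 zł = 1,048,900 zł
  1,048,900 zł × 13% = 136,357 zł

205,970 zł > 136,357 zł, so the regular tax governs.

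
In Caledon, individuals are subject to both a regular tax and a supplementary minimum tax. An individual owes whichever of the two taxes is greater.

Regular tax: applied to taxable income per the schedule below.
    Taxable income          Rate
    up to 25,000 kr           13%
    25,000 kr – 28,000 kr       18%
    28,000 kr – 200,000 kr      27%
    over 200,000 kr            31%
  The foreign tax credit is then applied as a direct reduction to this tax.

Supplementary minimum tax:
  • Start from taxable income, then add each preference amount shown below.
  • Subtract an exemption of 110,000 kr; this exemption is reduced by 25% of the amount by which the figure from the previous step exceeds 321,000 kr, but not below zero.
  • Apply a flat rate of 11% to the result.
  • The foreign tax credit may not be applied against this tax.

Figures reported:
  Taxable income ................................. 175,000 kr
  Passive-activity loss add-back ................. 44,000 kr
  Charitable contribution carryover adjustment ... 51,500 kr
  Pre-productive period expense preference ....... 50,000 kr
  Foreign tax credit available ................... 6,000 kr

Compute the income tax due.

Regular tax:
  25,000 kr × 13% = 3,250 kr
  3,000 kr × 18% = 540 kr
  147,000 kr × 27% = 39,690 kr
  → 43,480 kr
  Less foreign tax credit 6,000 kr → 37,480 kr

Supplementary minimum tax:
  Adjusted income: 175,000 kr + 44,000 kr + 51,500 kr + 50,000 kr = 320,500 kr
  Exemption: 320,500 kr ≤ 321,000 kr, so full 110,000 kr applies
  Base: 320,500 kr − 110,000 kr = 210,500 kr
  210,500 kr × 11% = 23,155 kr

37,480 kr > 23,155 kr, so the regular tax governs.

37,480 kr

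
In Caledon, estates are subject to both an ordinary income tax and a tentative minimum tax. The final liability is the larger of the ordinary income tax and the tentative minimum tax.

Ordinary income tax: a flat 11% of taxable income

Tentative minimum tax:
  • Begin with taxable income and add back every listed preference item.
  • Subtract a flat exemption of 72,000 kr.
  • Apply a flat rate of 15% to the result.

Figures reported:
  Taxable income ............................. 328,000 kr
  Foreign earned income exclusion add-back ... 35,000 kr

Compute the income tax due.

43,650 kr

Ordinary income tax:
  328,000 kr × 11% = 36,080 kr

Tentative minimum tax:
  Adjusted income: 328,000 kr + 35,000 kr = 363,000 kr
  Less exemption 72,000 kr → base 291,000 kr
  291,000 kr × 15% = 43,650 kr

43,650 kr > 36,080 kr, so the tentative minimum tax is the binding amount.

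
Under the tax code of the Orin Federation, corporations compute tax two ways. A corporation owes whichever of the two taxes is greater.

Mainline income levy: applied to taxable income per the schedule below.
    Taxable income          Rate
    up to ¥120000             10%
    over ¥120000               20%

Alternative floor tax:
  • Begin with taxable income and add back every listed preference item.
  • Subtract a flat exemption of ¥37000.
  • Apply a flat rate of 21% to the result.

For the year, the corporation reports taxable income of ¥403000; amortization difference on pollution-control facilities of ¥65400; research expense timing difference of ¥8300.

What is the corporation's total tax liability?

¥92337

Mainline income levy:
  ¥120000 × 10% = ¥12000
  ¥283000 × 20% = ¥56600
  → ¥68600

Alternative floor tax:
  Adjusted income: ¥403000 + ¥65400 + ¥8300 = ¥476700
  Less exemption ¥37000 → base ¥439700
  ¥439700 × 21% = ¥92337

¥92337 > ¥68600, so the alternative floor tax is the binding amount.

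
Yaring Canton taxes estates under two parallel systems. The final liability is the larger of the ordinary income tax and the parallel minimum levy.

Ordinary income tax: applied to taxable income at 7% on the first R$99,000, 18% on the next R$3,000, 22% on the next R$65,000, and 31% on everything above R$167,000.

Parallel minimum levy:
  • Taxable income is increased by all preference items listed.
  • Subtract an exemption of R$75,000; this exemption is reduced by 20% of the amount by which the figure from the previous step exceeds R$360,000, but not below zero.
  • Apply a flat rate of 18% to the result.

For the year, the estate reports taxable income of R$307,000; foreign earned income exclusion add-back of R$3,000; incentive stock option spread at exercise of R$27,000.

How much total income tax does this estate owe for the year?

Ordinary income tax:
  R$99,000 × 7% = R$6,930
  R$3,000 × 18% = R$540
  R$65,000 × 22% = R$14,300
  R$140,000 × 31% = R$43,400
  → R$65,170

Parallel minimum levy:
  Adjusted income: R$307,000 + R$3,000 + R$27,000 = R$337,000
  Exemption: R$337,000 ≤ R$360,000, so full R$75,000 applies
  Base: R$337,000 − R$75,000 = R$262,000
  R$262,000 × 18% = R$47,160

R$65,170 > R$47,160, so the ordinary income tax governs.

R$65,170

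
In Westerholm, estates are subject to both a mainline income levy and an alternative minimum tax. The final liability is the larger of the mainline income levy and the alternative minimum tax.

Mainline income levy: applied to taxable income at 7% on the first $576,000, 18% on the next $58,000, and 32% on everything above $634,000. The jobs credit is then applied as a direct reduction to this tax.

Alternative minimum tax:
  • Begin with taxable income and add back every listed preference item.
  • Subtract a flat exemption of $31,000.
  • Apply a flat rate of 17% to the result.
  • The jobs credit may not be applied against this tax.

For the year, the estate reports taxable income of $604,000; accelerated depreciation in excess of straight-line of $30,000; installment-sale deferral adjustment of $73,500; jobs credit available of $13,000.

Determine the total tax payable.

$115,005

Alternative minimum tax:
  Adjusted income: $604,000 + $30,000 + $73,500 = $707,500
  Less exemption $31,000 → base $676,500
  $676,500 × 17% = $115,005

Mainline income levy:
  $576,000 × 7% = $40,320
  $28,000 × 18% = $5,040
  → $45,360
  Less jobs credit $13,000 → $32,360

$115,005 > $32,360, so the alternative minimum tax is the binding amount.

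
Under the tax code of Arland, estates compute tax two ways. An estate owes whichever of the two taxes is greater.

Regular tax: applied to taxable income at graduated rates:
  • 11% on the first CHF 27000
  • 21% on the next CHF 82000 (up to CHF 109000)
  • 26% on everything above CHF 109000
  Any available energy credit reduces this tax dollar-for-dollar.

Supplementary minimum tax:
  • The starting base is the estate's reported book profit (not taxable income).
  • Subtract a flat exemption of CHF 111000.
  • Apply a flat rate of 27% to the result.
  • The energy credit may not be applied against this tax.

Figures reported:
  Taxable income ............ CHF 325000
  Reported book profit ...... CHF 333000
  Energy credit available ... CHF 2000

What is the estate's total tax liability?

Regular tax:
  CHF 27000 × 11% = CHF 2970
  CHF 82000 × 21% = CHF 17220
  CHF 216000 × 26% = CHF 56160
  → CHF 76350
  Less energy credit CHF 2000 → CHF 74350

Supplementary minimum tax:
  Base (reported book profit): CHF 333000
  Less exemption CHF 111000 → base CHF 222000
  CHF 222000 × 27% = CHF 59940

CHF 74350 > CHF 59940, so the regular tax governs.

CHF 74350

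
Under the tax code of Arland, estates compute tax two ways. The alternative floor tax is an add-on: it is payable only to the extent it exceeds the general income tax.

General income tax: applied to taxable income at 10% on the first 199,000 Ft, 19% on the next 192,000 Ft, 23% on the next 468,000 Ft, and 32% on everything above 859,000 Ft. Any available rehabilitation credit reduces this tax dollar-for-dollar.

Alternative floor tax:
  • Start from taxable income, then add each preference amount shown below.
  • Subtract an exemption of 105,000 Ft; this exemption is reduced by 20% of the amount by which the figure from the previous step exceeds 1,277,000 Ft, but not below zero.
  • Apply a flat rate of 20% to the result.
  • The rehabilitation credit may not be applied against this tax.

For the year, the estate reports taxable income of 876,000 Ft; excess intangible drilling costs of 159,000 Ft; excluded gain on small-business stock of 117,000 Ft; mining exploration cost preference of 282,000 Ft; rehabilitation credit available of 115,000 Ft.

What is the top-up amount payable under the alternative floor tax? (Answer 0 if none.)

217,620 Ft

General income tax:
  199,000 Ft × 10% = 19,900 Ft
  192,000 Ft × 19% = 36,480 Ft
  468,000 Ft × 23% = 107,640 Ft
  17,000 Ft × 32% = 5,440 Ft
  → 169,460 Ft
  Less rehabilitation credit 115,000 Ft → 54,460 Ft

Alternative floor tax:
  Adjusted income: 876,000 Ft + 159,000 Ft + 117,000 Ft + 282,000 Ft = 1,434,000 Ft
  Exemption: 105,000 Ft − 20% × (1,434,000 Ft − 1,277,000 Ft) = 105,000 Ft − 31,400 Ft = 73,600 Ft
  Base: 1,434,000 Ft − 73,600 Ft = 1,360,400 Ft
  1,360,400 Ft × 20% = 272,080 Ft

Excess of alternative floor tax over general income tax: 272,080 Ft − 54,460 Ft = 217,620 Ft.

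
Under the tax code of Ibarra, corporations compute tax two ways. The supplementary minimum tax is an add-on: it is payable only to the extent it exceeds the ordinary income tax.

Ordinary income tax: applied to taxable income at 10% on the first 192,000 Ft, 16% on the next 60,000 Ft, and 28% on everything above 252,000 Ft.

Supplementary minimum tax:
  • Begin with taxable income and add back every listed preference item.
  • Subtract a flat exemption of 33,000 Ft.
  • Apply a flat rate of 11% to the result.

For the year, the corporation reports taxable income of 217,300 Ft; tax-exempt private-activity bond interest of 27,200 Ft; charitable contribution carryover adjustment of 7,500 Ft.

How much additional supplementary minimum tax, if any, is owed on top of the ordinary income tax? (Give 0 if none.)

Supplementary minimum tax:
  Adjusted income: 217,300 Ft + 27,200 Ft + 7,500 Ft = 252,000 Ft
  Less exemption 33,000 Ft → base 219,000 Ft
  219,000 Ft × 11% = 24,090 Ft

Ordinary income tax:
  192,000 Ft × 10% = 19,200 Ft
  25,300 Ft × 16% = 4,048 Ft
  → 23,248 Ft

Excess of supplementary minimum tax over ordinary income tax: 24,090 Ft − 23,248 Ft = 842 Ft.

842 Ft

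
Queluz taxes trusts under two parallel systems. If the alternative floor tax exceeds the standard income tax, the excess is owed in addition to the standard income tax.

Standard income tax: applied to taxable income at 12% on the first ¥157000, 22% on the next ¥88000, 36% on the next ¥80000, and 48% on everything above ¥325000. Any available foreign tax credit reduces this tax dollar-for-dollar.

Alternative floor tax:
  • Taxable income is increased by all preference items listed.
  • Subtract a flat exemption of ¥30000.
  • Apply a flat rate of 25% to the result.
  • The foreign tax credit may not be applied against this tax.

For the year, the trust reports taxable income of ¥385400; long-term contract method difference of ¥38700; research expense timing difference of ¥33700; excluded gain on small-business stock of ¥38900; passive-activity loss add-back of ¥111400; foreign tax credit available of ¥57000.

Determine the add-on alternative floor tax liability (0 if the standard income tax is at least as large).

¥105533

Alternative floor tax:
  Adjusted income: ¥385400 + ¥38700 + ¥33700 + ¥38900 + ¥111400 = ¥608100
  Less exemption ¥30000 → base ¥578100
  ¥578100 × 25% = ¥144525

Standard income tax:
  ¥157000 × 12% = ¥18840
  ¥88000 × 22% = ¥19360
  ¥80000 × 36% = ¥28800
  ¥60400 × 48% = ¥28992
  → ¥95992
  Less foreign tax credit ¥57000 → ¥38992

Excess of alternative floor tax over standard income tax: ¥144525 − ¥38992 = ¥105533.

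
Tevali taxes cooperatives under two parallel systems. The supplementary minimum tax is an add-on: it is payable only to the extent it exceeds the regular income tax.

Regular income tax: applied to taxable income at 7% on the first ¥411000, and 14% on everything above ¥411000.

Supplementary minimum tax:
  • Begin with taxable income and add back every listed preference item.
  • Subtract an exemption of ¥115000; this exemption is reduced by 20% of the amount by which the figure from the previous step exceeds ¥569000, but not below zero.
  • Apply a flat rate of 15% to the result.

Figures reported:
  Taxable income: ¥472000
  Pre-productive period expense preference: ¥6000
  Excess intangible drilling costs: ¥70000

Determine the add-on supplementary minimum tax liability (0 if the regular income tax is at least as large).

¥27640

Regular income tax:
  ¥411000 × 7% = ¥28770
  ¥61000 × 14% = ¥8540
  → ¥37310

Supplementary minimum tax:
  Adjusted income: ¥472000 + ¥6000 + ¥70000 = ¥548000
  Exemption: ¥548000 ≤ ¥569000, so full ¥115000 applies
  Base: ¥548000 − ¥115000 = ¥433000
  ¥433000 × 15% = ¥64950

Excess of supplementary minimum tax over regular income tax: ¥64950 − ¥37310 = ¥27640.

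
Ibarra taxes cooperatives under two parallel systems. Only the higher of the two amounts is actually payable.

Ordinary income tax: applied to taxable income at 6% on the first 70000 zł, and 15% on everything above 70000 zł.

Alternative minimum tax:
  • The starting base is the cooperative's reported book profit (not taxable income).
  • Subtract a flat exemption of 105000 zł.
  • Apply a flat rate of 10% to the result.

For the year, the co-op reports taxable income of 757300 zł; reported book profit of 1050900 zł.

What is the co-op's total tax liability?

Ordinary income tax:
  70000 zł × 6% = 4200 zł
  687300 zł × 15% = 103095 zł
  → 107295 zł

Alternative minimum tax:
  Base (reported book profit): 1050900 zł
  Less exemption 105000 zł → base 945900 zł
  945900 zł × 10% = 94590 zł

107295 zł > 94590 zł, so the ordinary income tax governs.

107295 zł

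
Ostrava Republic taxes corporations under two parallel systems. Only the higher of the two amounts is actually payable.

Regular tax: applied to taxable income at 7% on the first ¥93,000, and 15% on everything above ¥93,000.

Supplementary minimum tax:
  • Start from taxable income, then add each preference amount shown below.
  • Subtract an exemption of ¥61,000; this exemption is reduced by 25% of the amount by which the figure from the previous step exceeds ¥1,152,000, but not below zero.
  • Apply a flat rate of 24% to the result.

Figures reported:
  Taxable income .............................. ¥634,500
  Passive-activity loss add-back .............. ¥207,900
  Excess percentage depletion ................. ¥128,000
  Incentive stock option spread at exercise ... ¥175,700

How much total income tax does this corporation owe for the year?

Regular tax:
  ¥93,000 × 7% = ¥6,510
  ¥541,500 × 15% = ¥81,225
  → ¥87,735

Supplementary minimum tax:
  Adjusted income: ¥634,500 + ¥207,900 + ¥128,000 + ¥175,700 = ¥1,146,100
  Exemption: ¥1,146,100 ≤ ¥1,152,000, so full ¥61,000 applies
  Base: ¥1,146,100 − ¥61,000 = ¥1,085,100
  ¥1,085,100 × 24% = ¥260,424

¥260,424 > ¥87,735, so the supplementary minimum tax is the binding amount.

¥260,424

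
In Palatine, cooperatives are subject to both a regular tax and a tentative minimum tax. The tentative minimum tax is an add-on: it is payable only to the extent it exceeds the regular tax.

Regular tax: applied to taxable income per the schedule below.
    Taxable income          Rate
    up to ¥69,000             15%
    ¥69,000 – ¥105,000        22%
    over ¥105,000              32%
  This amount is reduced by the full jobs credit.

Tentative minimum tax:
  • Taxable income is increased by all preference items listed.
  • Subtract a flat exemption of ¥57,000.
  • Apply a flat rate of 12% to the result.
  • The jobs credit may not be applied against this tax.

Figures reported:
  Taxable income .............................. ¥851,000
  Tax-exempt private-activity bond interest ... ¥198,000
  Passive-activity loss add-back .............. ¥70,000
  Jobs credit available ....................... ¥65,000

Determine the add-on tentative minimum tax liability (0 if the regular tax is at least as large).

Regular tax:
  ¥69,000 × 15% = ¥10,350
  ¥36,000 × 22% = ¥7,920
  ¥746,000 × 32% = ¥238,720
  → ¥256,990
  Less jobs credit ¥65,000 → ¥191,990

Tentative minimum tax:
  Adjusted income: ¥851,000 + ¥198,000 + ¥70,000 = ¥1,119,000
  Less exemption ¥57,000 → base ¥1,062,000
  ¥1,062,000 × 12% = ¥127,440

¥127,440 ≤ ¥191,990, so no add-on is due.

¥0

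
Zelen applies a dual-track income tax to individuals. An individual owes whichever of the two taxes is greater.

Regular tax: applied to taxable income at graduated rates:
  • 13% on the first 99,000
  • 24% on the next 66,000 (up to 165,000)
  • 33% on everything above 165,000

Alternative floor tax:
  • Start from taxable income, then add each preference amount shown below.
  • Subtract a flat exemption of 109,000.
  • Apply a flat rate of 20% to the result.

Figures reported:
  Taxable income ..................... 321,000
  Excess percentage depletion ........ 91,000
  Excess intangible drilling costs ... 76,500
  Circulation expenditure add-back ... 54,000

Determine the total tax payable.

86,700

Alternative floor tax:
  Adjusted income: 321,000 + 91,000 + 76,500 + 54,000 = 542,500
  Less exemption 109,000 → base 433,500
  433,500 × 20% = 86,700

Regular tax:
  99,000 × 13% = 12,870
  66,000 × 24% = 15,840
  156,000 × 33% = 51,480
  → 80,190

86,700 > 80,190, so the alternative floor tax is the binding amount.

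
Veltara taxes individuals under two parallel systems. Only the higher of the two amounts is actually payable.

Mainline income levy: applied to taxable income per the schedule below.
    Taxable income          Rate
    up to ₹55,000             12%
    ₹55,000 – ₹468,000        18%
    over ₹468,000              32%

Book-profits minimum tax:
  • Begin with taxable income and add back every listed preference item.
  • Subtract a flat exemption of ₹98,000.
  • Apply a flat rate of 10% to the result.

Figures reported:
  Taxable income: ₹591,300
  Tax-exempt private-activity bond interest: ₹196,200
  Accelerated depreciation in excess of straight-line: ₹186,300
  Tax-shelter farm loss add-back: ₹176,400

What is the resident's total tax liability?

₹120,396

Book-profits minimum tax:
  Adjusted income: ₹591,300 + ₹196,200 + ₹186,300 + ₹176,400 = ₹1,150,200
  Less exemption ₹98,000 → base ₹1,052,200
  ₹1,052,200 × 10% = ₹105,220

Mainline income levy:
  ₹55,000 × 12% = ₹6,600
  ₹413,000 × 18% = ₹74,340
  ₹123,300 × 32% = ₹39,456
  → ₹120,396

₹120,396 > ₹105,220, so the mainline income levy governs.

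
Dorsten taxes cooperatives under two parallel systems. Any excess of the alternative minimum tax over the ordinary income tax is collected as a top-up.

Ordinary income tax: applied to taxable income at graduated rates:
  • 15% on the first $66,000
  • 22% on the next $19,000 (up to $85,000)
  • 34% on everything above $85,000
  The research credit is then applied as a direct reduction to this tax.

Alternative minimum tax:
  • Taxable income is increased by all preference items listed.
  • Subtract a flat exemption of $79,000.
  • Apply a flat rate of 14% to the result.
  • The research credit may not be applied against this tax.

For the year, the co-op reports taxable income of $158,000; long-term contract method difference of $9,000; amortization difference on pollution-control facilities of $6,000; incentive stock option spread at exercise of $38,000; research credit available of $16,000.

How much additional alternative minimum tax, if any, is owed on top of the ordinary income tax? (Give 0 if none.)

$0

Alternative minimum tax:
  Adjusted income: $158,000 + $9,000 + $6,000 + $38,000 = $211,000
  Less exemption $79,000 → base $132,000
  $132,000 × 14% = $18,480

Ordinary income tax:
  $66,000 × 15% = $9,900
  $19,000 × 22% = $4,180
  $73,000 × 34% = $24,820
  → $38,900
  Less research credit $16,000 → $22,900

$18,480 ≤ $22,900, so no add-on is due.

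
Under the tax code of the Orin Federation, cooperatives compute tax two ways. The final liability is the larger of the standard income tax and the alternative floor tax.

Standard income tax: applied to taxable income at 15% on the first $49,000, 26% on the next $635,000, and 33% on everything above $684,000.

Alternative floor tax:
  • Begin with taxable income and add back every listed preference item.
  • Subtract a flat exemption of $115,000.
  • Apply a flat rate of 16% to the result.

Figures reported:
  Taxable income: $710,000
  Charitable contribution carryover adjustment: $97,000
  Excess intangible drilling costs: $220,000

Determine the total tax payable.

$181,030

Standard income tax:
  $49,000 × 15% = $7,350
  $635,000 × 26% = $165,100
  $26,000 × 33% = $8,580
  → $181,030

Alternative floor tax:
  Adjusted income: $710,000 + $97,000 + $220,000 = $1,027,000
  Less exemption $115,000 → base $912,000
  $912,000 × 16% = $145,920

$181,030 > $145,920, so the standard income tax governs.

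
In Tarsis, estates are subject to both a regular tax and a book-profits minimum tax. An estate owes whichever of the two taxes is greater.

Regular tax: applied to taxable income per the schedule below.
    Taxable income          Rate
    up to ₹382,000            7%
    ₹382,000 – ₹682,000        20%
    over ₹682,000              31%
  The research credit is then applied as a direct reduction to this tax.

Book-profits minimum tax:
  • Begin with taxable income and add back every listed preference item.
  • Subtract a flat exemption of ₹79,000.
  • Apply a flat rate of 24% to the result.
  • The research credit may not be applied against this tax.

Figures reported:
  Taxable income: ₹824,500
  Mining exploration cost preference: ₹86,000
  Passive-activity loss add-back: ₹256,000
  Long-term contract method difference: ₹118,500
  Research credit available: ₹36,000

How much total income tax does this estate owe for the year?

Book-profits minimum tax:
  Adjusted income: ₹824,500 + ₹86,000 + ₹256,000 + ₹118,500 = ₹1,285,000
  Less exemption ₹79,000 → base ₹1,206,000
  ₹1,206,000 × 24% = ₹289,440

Regular tax:
  ₹382,000 × 7% = ₹26,740
  ₹300,000 × 20% = ₹60,000
  ₹142,500 × 31% = ₹44,175
  → ₹130,915
  Less research credit ₹36,000 → ₹94,915

₹289,440 > ₹94,915, so the book-profits minimum tax is the binding amount.

₹289,440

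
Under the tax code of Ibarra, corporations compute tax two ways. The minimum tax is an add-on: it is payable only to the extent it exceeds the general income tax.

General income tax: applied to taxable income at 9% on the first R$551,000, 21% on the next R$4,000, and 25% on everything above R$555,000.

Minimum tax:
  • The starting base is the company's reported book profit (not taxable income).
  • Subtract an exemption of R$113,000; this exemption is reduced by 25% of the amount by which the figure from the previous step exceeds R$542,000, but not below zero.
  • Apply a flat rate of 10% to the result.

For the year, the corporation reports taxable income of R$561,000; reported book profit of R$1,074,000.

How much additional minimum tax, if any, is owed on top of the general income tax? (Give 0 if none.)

General income tax:
  R$551,000 × 9% = R$49,590
  R$4,000 × 21% = R$840
  R$6,000 × 25% = R$1,500
  → R$51,930

Minimum tax:
  Base (reported book profit): R$1,074,000
  Exemption: 25% × (R$1,074,000 − R$542,000) = R$133,000 ≥ R$113,000, so the exemption is fully phased out
  Base: R$1,074,000 − R$0 = R$1,074,000
  R$1,074,000 × 10% = R$107,400

Excess of minimum tax over general income tax: R$107,400 − R$51,930 = R$55,470.

R$55,470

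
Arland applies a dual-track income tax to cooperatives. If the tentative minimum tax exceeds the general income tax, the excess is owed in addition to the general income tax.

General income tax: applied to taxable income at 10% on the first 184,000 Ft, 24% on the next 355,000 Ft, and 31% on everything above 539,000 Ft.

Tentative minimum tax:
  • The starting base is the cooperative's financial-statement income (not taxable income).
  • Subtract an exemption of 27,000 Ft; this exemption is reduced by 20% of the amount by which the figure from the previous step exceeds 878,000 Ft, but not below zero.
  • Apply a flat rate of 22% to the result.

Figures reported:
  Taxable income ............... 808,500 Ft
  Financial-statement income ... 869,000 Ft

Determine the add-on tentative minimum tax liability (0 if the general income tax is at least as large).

Tentative minimum tax:
  Base (financial-statement income): 869,000 Ft
  Exemption: 869,000 Ft ≤ 878,000 Ft, so full 27,000 Ft applies
  Base: 869,000 Ft − 27,000 Ft = 842,000 Ft
  842,000 Ft × 22% = 185,240 Ft

General income tax:
  184,000 Ft × 10% = 18,400 Ft
  355,000 Ft × 24% = 85,200 Ft
  269,500 Ft × 31% = 83,545 Ft
  → 187,145 Ft

185,240 Ft ≤ 187,145 Ft, so no add-on is due.

0 Ft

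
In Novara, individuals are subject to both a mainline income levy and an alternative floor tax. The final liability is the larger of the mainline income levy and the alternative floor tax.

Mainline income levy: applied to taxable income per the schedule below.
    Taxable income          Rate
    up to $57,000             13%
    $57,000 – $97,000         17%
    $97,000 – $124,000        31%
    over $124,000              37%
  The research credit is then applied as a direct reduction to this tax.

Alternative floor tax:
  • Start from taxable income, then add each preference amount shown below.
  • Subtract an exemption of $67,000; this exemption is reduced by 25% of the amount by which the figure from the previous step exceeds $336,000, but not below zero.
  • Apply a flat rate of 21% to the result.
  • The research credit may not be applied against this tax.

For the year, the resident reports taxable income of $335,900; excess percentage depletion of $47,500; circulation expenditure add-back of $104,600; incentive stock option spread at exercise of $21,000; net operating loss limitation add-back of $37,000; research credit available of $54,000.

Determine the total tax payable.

Alternative floor tax:
  Adjusted income: $335,900 + $47,500 + $104,600 + $21,000 + $37,000 = $546,000
  Exemption: $67,000 − 25% × ($546,000 − $336,000) = $67,000 − $52,500 = $14,500
  Base: $546,000 − $14,500 = $531,500
  $531,500 × 21% = $111,615

Mainline income levy:
  $57,000 × 13% = $7,410
  $40,000 × 17% = $6,800
  $27,000 × 31% = $8,370
  $211,900 × 37% = $78,403
  → $100,983
  Less research credit $54,000 → $46,983

$111,615 > $46,983, so the alternative floor tax is the binding amount.

$111,615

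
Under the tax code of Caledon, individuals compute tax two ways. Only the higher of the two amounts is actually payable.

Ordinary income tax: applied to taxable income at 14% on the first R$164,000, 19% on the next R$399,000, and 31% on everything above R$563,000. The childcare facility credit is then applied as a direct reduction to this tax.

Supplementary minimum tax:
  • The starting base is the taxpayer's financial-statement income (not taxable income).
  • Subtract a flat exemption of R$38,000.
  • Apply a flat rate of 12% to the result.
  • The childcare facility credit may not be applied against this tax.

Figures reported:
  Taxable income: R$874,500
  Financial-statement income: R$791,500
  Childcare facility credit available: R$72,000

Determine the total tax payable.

Ordinary income tax:
  R$164,000 × 14% = R$22,960
  R$399,000 × 19% = R$75,810
  R$311,500 × 31% = R$96,565
  → R$195,335
  Less childcare facility credit R$72,000 → R$123,335

Supplementary minimum tax:
  Base (financial-statement income): R$791,500
  Less exemption R$38,000 → base R$753,500
  R$753,500 × 12% = R$90,420

R$123,335 > R$90,420, so the ordinary income tax governs.

R$123,335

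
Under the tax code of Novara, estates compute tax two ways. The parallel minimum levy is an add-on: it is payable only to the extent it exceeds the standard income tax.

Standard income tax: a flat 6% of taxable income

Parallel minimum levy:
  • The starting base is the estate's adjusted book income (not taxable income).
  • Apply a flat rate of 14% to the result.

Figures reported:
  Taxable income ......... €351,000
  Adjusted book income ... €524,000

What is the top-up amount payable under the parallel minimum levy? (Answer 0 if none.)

Standard income tax:
  €351,000 × 6% = €21,060

Parallel minimum levy:
  Base (adjusted book income): €524,000
  €524,000 × 14% = €73,360

Excess of parallel minimum levy over standard income tax: €73,360 − €21,060 = €52,300.

€52,300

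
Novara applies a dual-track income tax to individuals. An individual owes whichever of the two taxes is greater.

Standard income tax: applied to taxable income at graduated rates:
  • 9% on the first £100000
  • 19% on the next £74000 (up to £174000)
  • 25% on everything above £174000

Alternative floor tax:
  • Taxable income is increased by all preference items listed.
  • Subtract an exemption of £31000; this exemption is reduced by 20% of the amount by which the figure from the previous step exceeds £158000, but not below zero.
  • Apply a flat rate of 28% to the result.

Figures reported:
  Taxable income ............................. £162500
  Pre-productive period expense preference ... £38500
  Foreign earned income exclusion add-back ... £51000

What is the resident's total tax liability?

£67144

Standard income tax:
  £100000 × 9% = £9000
  £62500 × 19% = £11875
  → £20875

Alternative floor tax:
  Adjusted income: £162500 + £38500 + £51000 = £252000
  Exemption: £31000 − 20% × (£252000 − £158000) = £31000 − £18800 = £12200
  Base: £252000 − £12200 = £239800
  £239800 × 28% = £67144

£67144 > £20875, so the alternative floor tax is the binding amount.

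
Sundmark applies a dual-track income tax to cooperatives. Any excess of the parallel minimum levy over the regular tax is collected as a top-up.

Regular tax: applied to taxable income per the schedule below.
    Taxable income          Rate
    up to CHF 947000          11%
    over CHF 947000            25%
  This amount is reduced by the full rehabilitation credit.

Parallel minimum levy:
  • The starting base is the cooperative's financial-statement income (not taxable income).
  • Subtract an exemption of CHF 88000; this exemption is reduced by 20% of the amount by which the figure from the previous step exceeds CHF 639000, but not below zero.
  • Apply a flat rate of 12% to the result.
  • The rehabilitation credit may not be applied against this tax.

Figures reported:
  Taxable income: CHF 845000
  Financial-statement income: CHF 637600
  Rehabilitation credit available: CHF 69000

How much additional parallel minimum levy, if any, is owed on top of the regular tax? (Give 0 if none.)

Parallel minimum levy:
  Base (financial-statement income): CHF 637600
  Exemption: CHF 637600 ≤ CHF 639000, so full CHF 88000 applies
  Base: CHF 637600 − CHF 88000 = CHF 549600
  CHF 549600 × 12% = CHF 65952

Regular tax:
  CHF 845000 × 11% = CHF 92950
  Less rehabilitation credit CHF 69000 → CHF 23950

Excess of parallel minimum levy over regular tax: CHF 65952 − CHF 23950 = CHF 42002.

CHF 42002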